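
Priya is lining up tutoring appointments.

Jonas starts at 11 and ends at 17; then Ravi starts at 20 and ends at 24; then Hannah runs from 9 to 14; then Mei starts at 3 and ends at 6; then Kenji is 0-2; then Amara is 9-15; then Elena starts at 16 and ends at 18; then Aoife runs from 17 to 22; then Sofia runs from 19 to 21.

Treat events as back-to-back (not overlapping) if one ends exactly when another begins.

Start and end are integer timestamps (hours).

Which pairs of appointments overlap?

Amara & Hannah, Amara & Jonas, Aoife & Elena, Aoife & Ravi, Aoife & Sofia, Elena & Jonas, Hannah & Jonas, Ravi & Sofia

Sorted by start: Kenji, Mei, Hannah, Amara, Jonas, Elena, Aoife, Sofia, Ravi.
Mei starts after Kenji ends, so Kenji has no further overlaps.
Hannah starts after Mei ends, so Mei has no further overlaps.
Amara starts before Hannah ends → Hannah and Amara overlap.
Jonas starts before Hannah ends → Hannah and Jonas overlap.
Elena starts after Hannah ends, so Hannah has no further overlaps.
Jonas starts before Amara ends → Amara and Jonas overlap.
Elena starts after Amara ends, so Amara has no further overlaps.
Elena starts before Jonas ends → Jonas and Elena overlap.
Aoife starts exactly when Jonas ends (back-to-back, no overlap), so Jonas has no further overlaps.
Aoife starts before Elena ends → Elena and Aoife overlap.
Sofia starts after Elena ends, so Elena has no further overlaps.
Sofia starts before Aoife ends → Aoife and Sofia overlap.
Ravi starts before Aoife ends → Aoife and Ravi overlap.
Ravi starts before Sofia ends → Sofia and Ravi overlap.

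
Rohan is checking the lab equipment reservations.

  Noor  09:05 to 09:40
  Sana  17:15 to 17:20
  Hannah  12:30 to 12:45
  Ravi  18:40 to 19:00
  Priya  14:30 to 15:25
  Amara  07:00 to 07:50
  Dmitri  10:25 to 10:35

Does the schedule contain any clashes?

No

Sorted by start: Amara, Noor, Dmitri, Hannah, Priya, Sana, Ravi.
Noor starts after Amara ends; Amara is clear from here.
Dmitri starts after Noor ends; Noor is clear from here.
Hannah starts after Dmitri ends; Dmitri is clear from here.
Priya starts after Hannah ends; Hannah is clear from here.
Sana starts after Priya ends; Priya is clear from here.
Ravi starts after Sana ends.
Every pair is clear; the schedule has no overlaps.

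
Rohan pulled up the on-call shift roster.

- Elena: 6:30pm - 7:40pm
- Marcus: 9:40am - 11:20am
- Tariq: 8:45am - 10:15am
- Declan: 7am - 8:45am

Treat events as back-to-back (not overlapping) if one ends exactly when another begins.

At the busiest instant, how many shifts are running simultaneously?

2

Sort all start/end points and keep a running count:
7am start Declan → 1
8:45am end Declan → 0
8:45am start Tariq → 1
9:40am start Marcus → 2
10:15am end Tariq → 1
11:20am end Marcus → 0
6:30pm start Elena → 1
7:40pm end Elena → 0
Peak is 2, at 9:40am (Marcus, Tariq).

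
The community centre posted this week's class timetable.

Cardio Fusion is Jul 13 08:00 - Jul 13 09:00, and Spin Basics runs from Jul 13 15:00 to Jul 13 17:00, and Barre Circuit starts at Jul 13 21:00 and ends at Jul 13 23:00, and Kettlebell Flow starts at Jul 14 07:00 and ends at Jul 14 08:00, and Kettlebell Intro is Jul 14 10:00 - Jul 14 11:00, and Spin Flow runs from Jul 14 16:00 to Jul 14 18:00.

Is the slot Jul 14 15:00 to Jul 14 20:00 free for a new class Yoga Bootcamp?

Cardio Fusion: ends Jul 13 09:00 at or before Yoga Bootcamp starts Jul 14 15:00 → clear.
Spin Basics: ends Jul 13 17:00 at or before Yoga Bootcamp starts Jul 14 15:00 → clear.
Barre Circuit: ends Jul 13 23:00 at or before Yoga Bootcamp starts Jul 14 15:00 → clear.
Kettlebell Flow: ends Jul 14 08:00 at or before Yoga Bootcamp starts Jul 14 15:00 → clear.
Kettlebell Intro: ends Jul 14 11:00 at or before Yoga Bootcamp starts Jul 14 15:00 → clear.
Spin Flow: starts Jul 14 16:00 before Yoga Bootcamp ends Jul 14 20:00, and ends Jul 14 18:00 after Yoga Bootcamp starts Jul 14 15:00 → overlap.
Yoga Bootcamp overlaps Spin Flow.

No — it overlaps Spin Flow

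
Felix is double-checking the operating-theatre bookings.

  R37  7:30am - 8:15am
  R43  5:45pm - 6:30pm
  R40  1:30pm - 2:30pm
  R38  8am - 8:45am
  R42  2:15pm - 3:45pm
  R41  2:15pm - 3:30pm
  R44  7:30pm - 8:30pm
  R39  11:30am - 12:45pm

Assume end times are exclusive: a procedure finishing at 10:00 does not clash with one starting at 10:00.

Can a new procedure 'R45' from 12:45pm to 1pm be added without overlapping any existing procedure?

R37: ends 8:15am at or before R45 starts 12:45pm → clear.
R38: ends 8:45am at or before R45 starts 12:45pm → clear.
R39: ends 12:45pm at or before R45 starts 12:45pm → clear.
R40: starts 1:30pm at or after R45 ends 1pm → clear.
R41: starts 2:15pm at or after R45 ends 1pm → clear.
R42: starts 2:15pm at or after R45 ends 1pm → clear.
R43: starts 5:45pm at or after R45 ends 1pm → clear.
R44: starts 7:30pm at or after R45 ends 1pm → clear.

Yes — the slot is free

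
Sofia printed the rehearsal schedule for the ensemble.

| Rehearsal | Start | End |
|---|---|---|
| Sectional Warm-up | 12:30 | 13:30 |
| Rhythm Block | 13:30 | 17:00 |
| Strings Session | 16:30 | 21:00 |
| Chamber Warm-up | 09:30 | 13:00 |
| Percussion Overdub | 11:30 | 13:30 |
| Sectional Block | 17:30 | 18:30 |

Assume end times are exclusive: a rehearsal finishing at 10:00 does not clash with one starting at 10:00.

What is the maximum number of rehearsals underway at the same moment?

3

Sort all start/end points and keep a running count:
09:30 start Chamber Warm-up → 1
11:30 start Percussion Overdub → 2
12:30 start Sectional Warm-up → 3
13:00 end Chamber Warm-up → 2
13:30 end Percussion Overdub → 1
13:30 end Sectional Warm-up → 0
13:30 start Rhythm Block → 1
16:30 start Strings Session → 2
17:00 end Rhythm Block → 1
17:30 start Sectional Block → 2
18:30 end Sectional Block → 1
21:00 end Strings Session → 0
Peak is 3, at 12:30 (Chamber Warm-up, Percussion Overdub, Sectional Warm-up).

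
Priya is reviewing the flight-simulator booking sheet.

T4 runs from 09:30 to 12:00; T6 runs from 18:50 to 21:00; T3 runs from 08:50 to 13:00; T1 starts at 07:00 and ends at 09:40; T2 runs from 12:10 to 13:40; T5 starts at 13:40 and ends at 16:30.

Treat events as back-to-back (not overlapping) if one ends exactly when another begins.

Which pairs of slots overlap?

Two intervals overlap when each starts before the other ends.
Sorted by start: T1, T3, T4, T2, T5, T6.
T3 starts before T1 ends → T1 and T3 overlap.
T4 starts before T1 ends → T1 and T4 overlap.
T2 starts after T1 ends, so T1 has no further overlaps.
T4 starts before T3 ends → T3 and T4 overlap.
T2 starts before T3 ends → T3 and T2 overlap.
T5 starts after T3 ends, so T3 has no further overlaps.
T2 starts after T4 ends, so T4 has no further overlaps.
T5 starts exactly when T2 ends (back-to-back, no overlap), so T2 has no further overlaps.
T6 starts after T5 ends.

T1 & T3, T1 & T4, T2 & T3, T3 & T4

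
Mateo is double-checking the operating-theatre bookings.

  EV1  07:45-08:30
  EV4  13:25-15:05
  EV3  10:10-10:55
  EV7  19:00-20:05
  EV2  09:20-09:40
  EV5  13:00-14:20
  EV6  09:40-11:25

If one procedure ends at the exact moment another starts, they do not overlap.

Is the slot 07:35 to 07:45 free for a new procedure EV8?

Yes — the slot is free

EV1: starts 07:45 at or after EV8 ends 07:45 → clear.
EV2: starts 09:20 at or after EV8 ends 07:45 → clear.
EV6: starts 09:40 at or after EV8 ends 07:45 → clear.
EV3: starts 10:10 at or after EV8 ends 07:45 → clear.
EV5: starts 13:00 at or after EV8 ends 07:45 → clear.
EV4: starts 13:25 at or after EV8 ends 07:45 → clear.
EV7: starts 19:00 at or after EV8 ends 07:45 → clear.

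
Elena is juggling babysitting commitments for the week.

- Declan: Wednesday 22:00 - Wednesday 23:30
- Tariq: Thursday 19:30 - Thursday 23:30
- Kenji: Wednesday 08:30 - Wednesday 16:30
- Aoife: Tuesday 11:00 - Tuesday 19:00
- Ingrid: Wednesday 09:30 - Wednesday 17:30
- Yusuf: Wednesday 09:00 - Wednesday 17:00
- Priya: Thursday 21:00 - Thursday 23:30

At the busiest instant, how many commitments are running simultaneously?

3

Sweep the timeline, counting +1 at each start and −1 at each end (ends before starts at a tie):
Tuesday 11:00 start Aoife → 1
Tuesday 19:00 end Aoife → 0
Wednesday 08:30 start Kenji → 1
Wednesday 09:00 start Yusuf → 2
Wednesday 09:30 start Ingrid → 3
Wednesday 16:30 end Kenji → 2
Wednesday 17:00 end Yusuf → 1
Wednesday 17:30 end Ingrid → 0
Wednesday 22:00 start Declan → 1
Wednesday 23:30 end Declan → 0
Thursday 19:30 start Tariq → 1
Thursday 21:00 start Priya → 2
Thursday 23:30 end Priya → 1
Thursday 23:30 end Tariq → 0
Peak is 3, at Wednesday 09:30 (Ingrid, Kenji, Yusuf).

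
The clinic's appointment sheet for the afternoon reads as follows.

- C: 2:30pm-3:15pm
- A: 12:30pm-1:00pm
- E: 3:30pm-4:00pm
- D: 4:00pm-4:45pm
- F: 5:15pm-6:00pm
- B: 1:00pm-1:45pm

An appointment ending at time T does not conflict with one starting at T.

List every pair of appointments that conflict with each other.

Check each pair: they overlap iff neither finishes before the other starts.
Sorted by start: A, B, C, E, D, F.
B starts exactly when A ends (back-to-back, no overlap); A is clear from here.
C starts after B ends; B is clear from here.
E starts after C ends; C is clear from here.
D starts exactly when E ends (back-to-back, no overlap); E is clear from here.
F starts after D ends.

none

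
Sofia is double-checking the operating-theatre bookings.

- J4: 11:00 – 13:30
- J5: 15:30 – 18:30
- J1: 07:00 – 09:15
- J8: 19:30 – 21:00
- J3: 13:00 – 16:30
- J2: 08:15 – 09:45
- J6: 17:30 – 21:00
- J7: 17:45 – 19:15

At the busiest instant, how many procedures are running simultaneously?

3

Walk through starts and ends in time order (an end at T is processed before a start at T):
07:00 start J1 → 1
08:15 start J2 → 2
09:15 end J1 → 1
09:45 end J2 → 0
11:00 start J4 → 1
13:00 start J3 → 2
13:30 end J4 → 1
15:30 start J5 → 2
16:30 end J3 → 1
17:30 start J6 → 2
17:45 start J7 → 3
18:30 end J5 → 2
19:15 end J7 → 1
19:30 start J8 → 2
21:00 end J6 → 1
21:00 end J8 → 0
Peak is 3, at 17:45 (J5, J6, J7).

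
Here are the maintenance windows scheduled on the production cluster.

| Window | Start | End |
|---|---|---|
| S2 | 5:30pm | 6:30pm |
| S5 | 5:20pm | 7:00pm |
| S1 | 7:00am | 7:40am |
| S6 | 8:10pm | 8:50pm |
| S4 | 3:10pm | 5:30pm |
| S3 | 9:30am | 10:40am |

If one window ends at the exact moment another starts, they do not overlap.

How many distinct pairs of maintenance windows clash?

Sorted by start: S1, S3, S4, S5, S2, S6.
S3 starts after S1 ends, so S1 has no further overlaps.
S4 starts after S3 ends, so S3 has no further overlaps.
S5 starts before S4 ends → S4 and S5 overlap.
S2 starts exactly when S4 ends (back-to-back, no overlap), so S4 has no further overlaps.
S2 starts before S5 ends → S5 and S2 overlap.
S6 starts after S5 ends.
S6 starts after S2 ends.
Overlapping pairs: S2 & S5, S4 & S5 — 2 in total.

2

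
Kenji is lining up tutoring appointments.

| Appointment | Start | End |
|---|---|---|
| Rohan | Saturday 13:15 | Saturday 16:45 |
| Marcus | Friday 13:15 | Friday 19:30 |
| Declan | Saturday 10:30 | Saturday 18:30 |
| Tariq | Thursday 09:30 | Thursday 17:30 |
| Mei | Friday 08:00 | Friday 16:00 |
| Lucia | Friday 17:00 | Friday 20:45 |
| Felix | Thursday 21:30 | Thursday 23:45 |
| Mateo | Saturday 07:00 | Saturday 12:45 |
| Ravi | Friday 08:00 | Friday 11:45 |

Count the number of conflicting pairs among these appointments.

Sorted by start: Tariq, Felix, Mei, Ravi, Marcus, Lucia, Mateo, Declan, Rohan.
Felix starts after Tariq ends; Tariq is clear from here.
Mei starts after Felix ends; Felix is clear from here.
Ravi starts before Mei ends → Mei and Ravi overlap.
Marcus starts before Mei ends → Mei and Marcus overlap.
Lucia starts after Mei ends; Mei is clear from here.
Marcus starts after Ravi ends; Ravi is clear from here.
Lucia starts before Marcus ends → Marcus and Lucia overlap.
Mateo starts after Marcus ends; Marcus is clear from here.
Mateo starts after Lucia ends; Lucia is clear from here.
Declan starts before Mateo ends → Mateo and Declan overlap.
Rohan starts after Mateo ends.
Rohan starts before Declan ends → Declan and Rohan overlap.
Overlapping pairs: Declan & Mateo, Declan & Rohan, Lucia & Marcus, Marcus & Mei, Mei & Ravi — 5 in total.

5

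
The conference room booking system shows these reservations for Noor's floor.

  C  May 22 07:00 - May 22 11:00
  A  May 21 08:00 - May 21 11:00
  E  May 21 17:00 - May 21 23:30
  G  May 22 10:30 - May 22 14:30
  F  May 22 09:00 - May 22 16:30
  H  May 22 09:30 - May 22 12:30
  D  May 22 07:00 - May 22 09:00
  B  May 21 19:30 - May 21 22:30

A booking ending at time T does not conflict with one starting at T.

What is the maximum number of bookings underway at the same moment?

4

Walk through starts and ends in time order (an end at T is processed before a start at T):
May 21 08:00 start A → 1
May 21 11:00 end A → 0
May 21 17:00 start E → 1
May 21 19:30 start B → 2
May 21 22:30 end B → 1
May 21 23:30 end E → 0
May 22 07:00 start C → 1
May 22 07:00 start D → 2
May 22 09:00 end D → 1
May 22 09:00 start F → 2
May 22 09:30 start H → 3
May 22 10:30 start G → 4
May 22 11:00 end C → 3
May 22 12:30 end H → 2
May 22 14:30 end G → 1
May 22 16:30 end F → 0
Peak is 4, at May 22 10:30 (C, F, G, H).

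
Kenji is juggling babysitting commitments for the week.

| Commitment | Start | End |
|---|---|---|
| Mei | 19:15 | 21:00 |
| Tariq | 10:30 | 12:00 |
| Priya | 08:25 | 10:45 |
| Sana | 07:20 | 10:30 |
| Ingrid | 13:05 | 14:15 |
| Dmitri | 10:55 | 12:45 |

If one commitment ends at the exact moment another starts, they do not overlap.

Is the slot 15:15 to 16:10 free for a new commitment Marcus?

Sana: ends 10:30 at or before Marcus starts 15:15 → clear.
Priya: ends 10:45 at or before Marcus starts 15:15 → clear.
Tariq: ends 12:00 at or before Marcus starts 15:15 → clear.
Dmitri: ends 12:45 at or before Marcus starts 15:15 → clear.
Ingrid: ends 14:15 at or before Marcus starts 15:15 → clear.
Mei: starts 19:15 at or after Marcus ends 16:10 → clear.

Yes — the slot is free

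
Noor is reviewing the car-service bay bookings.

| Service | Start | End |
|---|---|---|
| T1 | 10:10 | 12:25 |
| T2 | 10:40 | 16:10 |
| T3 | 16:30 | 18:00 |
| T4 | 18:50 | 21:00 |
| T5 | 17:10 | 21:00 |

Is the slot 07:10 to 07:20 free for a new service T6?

Yes — the slot is free

T1: starts 10:10 at or after T6 ends 07:20 → clear.
T2: starts 10:40 at or after T6 ends 07:20 → clear.
T3: starts 16:30 at or after T6 ends 07:20 → clear.
T5: starts 17:10 at or after T6 ends 07:20 → clear.
T4: starts 18:50 at or after T6 ends 07:20 → clear.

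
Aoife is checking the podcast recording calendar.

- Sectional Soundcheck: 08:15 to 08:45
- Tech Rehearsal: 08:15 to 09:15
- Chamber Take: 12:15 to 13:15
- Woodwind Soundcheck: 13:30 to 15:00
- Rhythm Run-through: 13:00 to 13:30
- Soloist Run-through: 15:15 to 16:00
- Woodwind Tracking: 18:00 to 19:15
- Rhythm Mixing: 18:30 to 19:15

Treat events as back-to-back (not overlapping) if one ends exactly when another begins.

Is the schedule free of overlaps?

No

Sorted by start: Sectional Soundcheck, Tech Rehearsal, Chamber Take, Rhythm Run-through, Woodwind Soundcheck, Soloist Run-through, Woodwind Tracking, Rhythm Mixing.
Tech Rehearsal starts before Sectional Soundcheck ends → Sectional Soundcheck and Tech Rehearsal overlap.
That's a conflict, so the schedule is not conflict-free.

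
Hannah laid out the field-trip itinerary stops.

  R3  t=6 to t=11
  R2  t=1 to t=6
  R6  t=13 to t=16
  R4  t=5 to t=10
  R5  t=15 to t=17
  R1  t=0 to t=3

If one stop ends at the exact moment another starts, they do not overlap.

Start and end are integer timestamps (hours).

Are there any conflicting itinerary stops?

Yes

Sorted by start: R1, R2, R4, R3, R6, R5.
R2 starts before R1 ends → R1 and R2 overlap.
That's a conflict, so the schedule is not conflict-free.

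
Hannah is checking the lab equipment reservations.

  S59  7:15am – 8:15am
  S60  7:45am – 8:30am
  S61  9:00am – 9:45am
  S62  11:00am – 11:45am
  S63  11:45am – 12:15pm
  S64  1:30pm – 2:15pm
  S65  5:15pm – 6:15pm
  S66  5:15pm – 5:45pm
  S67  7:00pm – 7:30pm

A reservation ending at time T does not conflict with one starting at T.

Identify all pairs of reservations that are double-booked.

S59 & S60, S65 & S66

Sorted by start: S59, S60, S61, S62, S63, S64, S65, S66, S67.
S60 starts before S59 ends → S59 and S60 overlap.
S61 starts after S59 ends, so S59 has no further overlaps.
S61 starts after S60 ends, so S60 has no further overlaps.
S62 starts after S61 ends, so S61 has no further overlaps.
S63 starts exactly when S62 ends (back-to-back, no overlap), so S62 has no further overlaps.
S64 starts after S63 ends, so S63 has no further overlaps.
S65 starts after S64 ends, so S64 has no further overlaps.
S66 starts before S65 ends → S65 and S66 overlap.
S67 starts after S65 ends.
S67 starts after S66 ends.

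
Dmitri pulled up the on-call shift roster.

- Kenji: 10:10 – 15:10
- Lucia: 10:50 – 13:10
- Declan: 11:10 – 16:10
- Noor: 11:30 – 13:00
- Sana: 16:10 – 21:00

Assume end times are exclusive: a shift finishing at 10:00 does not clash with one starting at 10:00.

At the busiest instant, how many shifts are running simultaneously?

4

Sort all start/end points and keep a running count:
10:10 start Kenji → 1
10:50 start Lucia → 2
11:10 start Declan → 3
11:30 start Noor → 4
13:00 end Noor → 3
13:10 end Lucia → 2
15:10 end Kenji → 1
16:10 end Declan → 0
16:10 start Sana → 1
21:00 end Sana → 0
Peak is 4, at 11:30 (Declan, Kenji, Lucia, Noor).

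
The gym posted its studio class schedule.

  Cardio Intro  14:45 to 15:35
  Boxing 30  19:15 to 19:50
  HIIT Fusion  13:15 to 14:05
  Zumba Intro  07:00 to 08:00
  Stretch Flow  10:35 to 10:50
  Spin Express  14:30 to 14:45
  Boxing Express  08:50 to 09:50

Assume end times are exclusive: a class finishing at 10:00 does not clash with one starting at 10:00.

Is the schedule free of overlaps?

Yes

Sorted by start: Zumba Intro, Boxing Express, Stretch Flow, HIIT Fusion, Spin Express, Cardio Intro, Boxing 30.
Boxing Express starts after Zumba Intro ends; Zumba Intro is clear from here.
Stretch Flow starts after Boxing Express ends; Boxing Express is clear from here.
HIIT Fusion starts after Stretch Flow ends; Stretch Flow is clear from here.
Spin Express starts after HIIT Fusion ends; HIIT Fusion is clear from here.
Cardio Intro starts exactly when Spin Express ends (back-to-back, no overlap); Spin Express is clear from here.
Boxing 30 starts after Cardio Intro ends.
Every pair is clear; the schedule has no overlaps.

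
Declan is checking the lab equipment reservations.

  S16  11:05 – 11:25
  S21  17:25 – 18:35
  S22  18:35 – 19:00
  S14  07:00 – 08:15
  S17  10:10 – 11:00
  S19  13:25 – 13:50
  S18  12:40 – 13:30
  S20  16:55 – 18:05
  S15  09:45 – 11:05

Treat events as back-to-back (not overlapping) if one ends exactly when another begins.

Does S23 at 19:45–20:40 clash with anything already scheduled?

No — it doesn't clash with anything

S14: ends 08:15 at or before S23 starts 19:45 → clear.
S15: ends 11:05 at or before S23 starts 19:45 → clear.
S17: ends 11:00 at or before S23 starts 19:45 → clear.
S16: ends 11:25 at or before S23 starts 19:45 → clear.
S18: ends 13:30 at or before S23 starts 19:45 → clear.
S19: ends 13:50 at or before S23 starts 19:45 → clear.
S20: ends 18:05 at or before S23 starts 19:45 → clear.
S21: ends 18:35 at or before S23 starts 19:45 → clear.
S22: ends 19:00 at or before S23 starts 19:45 → clear.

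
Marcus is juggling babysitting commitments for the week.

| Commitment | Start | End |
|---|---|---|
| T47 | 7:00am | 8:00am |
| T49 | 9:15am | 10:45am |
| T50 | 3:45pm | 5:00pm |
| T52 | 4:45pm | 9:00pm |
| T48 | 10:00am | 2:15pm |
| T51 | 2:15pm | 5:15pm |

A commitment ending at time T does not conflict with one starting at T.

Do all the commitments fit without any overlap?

No

Check each pair: they overlap iff neither finishes before the other starts.
Sorted by start: T47, T49, T48, T51, T50, T52.
T49 starts after T47 ends, so T47 has no further overlaps.
T48 starts before T49 ends → T49 and T48 overlap.
That's a conflict, so the schedule is not conflict-free.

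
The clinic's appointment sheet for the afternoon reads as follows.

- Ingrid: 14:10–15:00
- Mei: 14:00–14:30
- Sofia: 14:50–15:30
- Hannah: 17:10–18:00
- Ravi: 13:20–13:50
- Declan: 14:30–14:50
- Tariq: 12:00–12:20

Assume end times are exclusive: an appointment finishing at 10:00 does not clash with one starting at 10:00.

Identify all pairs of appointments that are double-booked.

Declan & Ingrid, Ingrid & Mei, Ingrid & Sofia

Sorted by start: Tariq, Ravi, Mei, Ingrid, Declan, Sofia, Hannah.
Ravi starts after Tariq ends — done with Tariq.
Mei starts after Ravi ends — done with Ravi.
Ingrid starts before Mei ends → Mei and Ingrid overlap.
Declan starts exactly when Mei ends (back-to-back, no overlap) — done with Mei.
Declan starts before Ingrid ends → Ingrid and Declan overlap.
Sofia starts before Ingrid ends → Ingrid and Sofia overlap.
Hannah starts after Ingrid ends.
Sofia starts exactly when Declan ends (back-to-back, no overlap) — done with Declan.
Hannah starts after Sofia ends.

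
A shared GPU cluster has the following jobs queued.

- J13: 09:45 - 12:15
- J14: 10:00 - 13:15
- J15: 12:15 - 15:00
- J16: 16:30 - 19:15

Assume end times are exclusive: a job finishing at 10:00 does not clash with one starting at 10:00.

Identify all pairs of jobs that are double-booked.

Check each pair: they overlap iff neither finishes before the other starts.
Sorted by start: J13, J14, J15, J16.
J14 starts before J13 ends → J13 and J14 overlap.
J15 starts exactly when J13 ends (back-to-back, no overlap) — done with J13.
J15 starts before J14 ends → J14 and J15 overlap.
J16 starts after J14 ends.
J16 starts after J15 ends.

J13 & J14, J14 & J15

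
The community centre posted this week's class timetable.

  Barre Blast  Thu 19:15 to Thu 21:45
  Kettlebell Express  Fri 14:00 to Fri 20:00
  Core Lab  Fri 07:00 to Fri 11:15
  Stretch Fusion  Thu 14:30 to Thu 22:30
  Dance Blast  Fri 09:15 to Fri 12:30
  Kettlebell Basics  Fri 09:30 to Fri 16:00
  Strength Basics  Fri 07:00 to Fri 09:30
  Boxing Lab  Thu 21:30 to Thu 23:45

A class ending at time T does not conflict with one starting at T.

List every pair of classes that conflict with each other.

Barre Blast & Boxing Lab, Barre Blast & Stretch Fusion, Boxing Lab & Stretch Fusion, Core Lab & Dance Blast, Core Lab & Kettlebell Basics, Core Lab & Strength Basics, Dance Blast & Kettlebell Basics, Dance Blast & Strength Basics, Kettlebell Basics & Kettlebell Express

Sorted by start: Stretch Fusion, Barre Blast, Boxing Lab, Strength Basics, Core Lab, Dance Blast, Kettlebell Basics, Kettlebell Express.
Barre Blast starts before Stretch Fusion ends → Stretch Fusion and Barre Blast overlap.
Boxing Lab starts before Stretch Fusion ends → Stretch Fusion and Boxing Lab overlap.
Strength Basics starts after Stretch Fusion ends; Stretch Fusion is clear from here.
Boxing Lab starts before Barre Blast ends → Barre Blast and Boxing Lab overlap.
Strength Basics starts after Barre Blast ends; Barre Blast is clear from here.
Strength Basics starts after Boxing Lab ends; Boxing Lab is clear from here.
Core Lab starts before Strength Basics ends → Strength Basics and Core Lab overlap.
Dance Blast starts before Strength Basics ends → Strength Basics and Dance Blast overlap.
Kettlebell Basics starts exactly when Strength Basics ends (back-to-back, no overlap); Strength Basics is clear from here.
Dance Blast starts before Core Lab ends → Core Lab and Dance Blast overlap.
Kettlebell Basics starts before Core Lab ends → Core Lab and Kettlebell Basics overlap.
Kettlebell Express starts after Core Lab ends.
Kettlebell Basics starts before Dance Blast ends → Dance Blast and Kettlebell Basics overlap.
Kettlebell Express starts after Dance Blast ends.
Kettlebell Express starts before Kettlebell Basics ends → Kettlebell Basics and Kettlebell Express overlap.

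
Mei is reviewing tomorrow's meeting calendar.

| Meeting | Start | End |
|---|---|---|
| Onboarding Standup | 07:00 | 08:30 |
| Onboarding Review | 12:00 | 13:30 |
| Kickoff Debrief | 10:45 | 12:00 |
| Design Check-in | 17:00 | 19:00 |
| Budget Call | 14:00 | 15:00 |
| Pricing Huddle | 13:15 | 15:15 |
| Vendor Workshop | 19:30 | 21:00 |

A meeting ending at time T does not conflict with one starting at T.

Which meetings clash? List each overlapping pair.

Budget Call & Pricing Huddle, Onboarding Review & Pricing Huddle

Sorted by start: Onboarding Standup, Kickoff Debrief, Onboarding Review, Pricing Huddle, Budget Call, Design Check-in, Vendor Workshop.
Kickoff Debrief starts after Onboarding Standup ends, so nothing later overlaps Onboarding Standup either.
Onboarding Review starts exactly when Kickoff Debrief ends (back-to-back, no overlap), so nothing later overlaps Kickoff Debrief either.
Pricing Huddle starts before Onboarding Review ends → Onboarding Review and Pricing Huddle overlap.
Budget Call starts after Onboarding Review ends, so nothing later overlaps Onboarding Review either.
Budget Call starts before Pricing Huddle ends → Pricing Huddle and Budget Call overlap.
Design Check-in starts after Pricing Huddle ends, so nothing later overlaps Pricing Huddle either.
Design Check-in starts after Budget Call ends, so nothing later overlaps Budget Call either.
Vendor Workshop starts after Design Check-in ends.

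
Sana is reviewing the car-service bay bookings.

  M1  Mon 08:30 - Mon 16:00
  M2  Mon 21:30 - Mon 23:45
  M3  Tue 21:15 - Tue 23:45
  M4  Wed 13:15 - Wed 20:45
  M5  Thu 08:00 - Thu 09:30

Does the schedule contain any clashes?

No

Sorted by start: M1, M2, M3, M4, M5.
M2 starts after M1 ends; M1 is clear from here.
M3 starts after M2 ends; M2 is clear from here.
M4 starts after M3 ends; M3 is clear from here.
M5 starts after M4 ends.
Every pair is clear; the schedule has no overlaps.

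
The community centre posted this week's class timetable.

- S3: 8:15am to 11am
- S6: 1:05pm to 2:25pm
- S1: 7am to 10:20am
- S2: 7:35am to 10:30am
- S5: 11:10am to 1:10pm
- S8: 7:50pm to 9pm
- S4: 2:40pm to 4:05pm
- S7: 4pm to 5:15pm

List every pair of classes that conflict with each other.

S1 & S2, S1 & S3, S2 & S3, S4 & S7, S5 & S6

Sorted by start: S1, S2, S3, S5, S6, S4, S7, S8.
S2 starts before S1 ends → S1 and S2 overlap.
S3 starts before S1 ends → S1 and S3 overlap.
S5 starts after S1 ends; S1 is clear from here.
S3 starts before S2 ends → S2 and S3 overlap.
S5 starts after S2 ends; S2 is clear from here.
S5 starts after S3 ends; S3 is clear from here.
S6 starts before S5 ends → S5 and S6 overlap.
S4 starts after S5 ends; S5 is clear from here.
S4 starts after S6 ends; S6 is clear from here.
S7 starts before S4 ends → S4 and S7 overlap.
S8 starts after S4 ends.
S8 starts after S7 ends.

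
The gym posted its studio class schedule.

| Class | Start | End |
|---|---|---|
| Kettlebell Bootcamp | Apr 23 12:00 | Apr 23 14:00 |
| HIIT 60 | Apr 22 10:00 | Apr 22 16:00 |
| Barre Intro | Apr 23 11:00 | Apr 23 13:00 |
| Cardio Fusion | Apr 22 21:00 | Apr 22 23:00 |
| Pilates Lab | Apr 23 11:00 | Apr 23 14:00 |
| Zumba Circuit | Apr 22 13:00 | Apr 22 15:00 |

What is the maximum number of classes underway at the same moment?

3

Walk through starts and ends in time order (an end at T is processed before a start at T):
Apr 22 10:00 start HIIT 60 → 1
Apr 22 13:00 start Zumba Circuit → 2
Apr 22 15:00 end Zumba Circuit → 1
Apr 22 16:00 end HIIT 60 → 0
Apr 22 21:00 start Cardio Fusion → 1
Apr 22 23:00 end Cardio Fusion → 0
Apr 23 11:00 start Barre Intro → 1
Apr 23 11:00 start Pilates Lab → 2
Apr 23 12:00 start Kettlebell Bootcamp → 3
Apr 23 13:00 end Barre Intro → 2
Apr 23 14:00 end Kettlebell Bootcamp → 1
Apr 23 14:00 end Pilates Lab → 0
Peak is 3, at Apr 23 12:00 (Barre Intro, Kettlebell Bootcamp, Pilates Lab).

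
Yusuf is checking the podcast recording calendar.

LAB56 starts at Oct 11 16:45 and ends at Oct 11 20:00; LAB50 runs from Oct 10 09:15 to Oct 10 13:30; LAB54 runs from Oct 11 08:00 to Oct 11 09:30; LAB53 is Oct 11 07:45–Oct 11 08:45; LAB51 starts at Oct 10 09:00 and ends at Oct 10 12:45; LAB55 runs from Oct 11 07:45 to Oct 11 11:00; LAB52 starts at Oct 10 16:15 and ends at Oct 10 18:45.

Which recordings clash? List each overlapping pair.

Check each pair: they overlap iff neither finishes before the other starts.
Sorted by start: LAB51, LAB50, LAB52, LAB53, LAB55, LAB54, LAB56.
LAB50 starts before LAB51 ends → LAB51 and LAB50 overlap.
LAB52 starts after LAB51 ends, so LAB51 has no further overlaps.
LAB52 starts after LAB50 ends, so LAB50 has no further overlaps.
LAB53 starts after LAB52 ends, so LAB52 has no further overlaps.
LAB55 starts before LAB53 ends → LAB53 and LAB55 overlap.
LAB54 starts before LAB53 ends → LAB53 and LAB54 overlap.
LAB56 starts after LAB53 ends.
LAB54 starts before LAB55 ends → LAB55 and LAB54 overlap.
LAB56 starts after LAB55 ends.
LAB56 starts after LAB54 ends.

LAB50 & LAB51, LAB53 & LAB54, LAB53 & LAB55, LAB54 & LAB55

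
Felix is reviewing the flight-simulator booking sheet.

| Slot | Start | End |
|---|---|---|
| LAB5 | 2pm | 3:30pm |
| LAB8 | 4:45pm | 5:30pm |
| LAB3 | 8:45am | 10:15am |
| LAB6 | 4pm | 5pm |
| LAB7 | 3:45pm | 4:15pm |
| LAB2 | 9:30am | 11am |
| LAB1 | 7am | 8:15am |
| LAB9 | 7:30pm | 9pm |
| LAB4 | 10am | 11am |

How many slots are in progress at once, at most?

3

Walk through starts and ends in time order (an end at T is processed before a start at T):
7am start LAB1 → 1
8:15am end LAB1 → 0
8:45am start LAB3 → 1
9:30am start LAB2 → 2
10am start LAB4 → 3
10:15am end LAB3 → 2
11am end LAB2 → 1
11am end LAB4 → 0
2pm start LAB5 → 1
3:30pm end LAB5 → 0
3:45pm start LAB7 → 1
4pm start LAB6 → 2
4:15pm end LAB7 → 1
4:45pm start LAB8 → 2
5pm end LAB6 → 1
5:30pm end LAB8 → 0
7:30pm start LAB9 → 1
9pm end LAB9 → 0
Peak is 3, at 10am (LAB2, LAB3, LAB4).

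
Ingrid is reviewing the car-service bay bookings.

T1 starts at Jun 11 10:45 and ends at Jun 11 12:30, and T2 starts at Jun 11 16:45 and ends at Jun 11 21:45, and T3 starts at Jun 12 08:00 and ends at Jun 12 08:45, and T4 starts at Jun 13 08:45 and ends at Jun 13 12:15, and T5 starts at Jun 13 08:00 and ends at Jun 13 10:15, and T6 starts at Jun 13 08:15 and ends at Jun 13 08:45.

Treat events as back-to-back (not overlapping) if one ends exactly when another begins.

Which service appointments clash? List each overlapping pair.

T4 & T5, T5 & T6

Sorted by start: T1, T2, T3, T5, T6, T4.
T2 starts after T1 ends, so T1 has no further overlaps.
T3 starts after T2 ends, so T2 has no further overlaps.
T5 starts after T3 ends, so T3 has no further overlaps.
T6 starts before T5 ends → T5 and T6 overlap.
T4 starts before T5 ends → T5 and T4 overlap.
T4 starts exactly when T6 ends (back-to-back, no overlap).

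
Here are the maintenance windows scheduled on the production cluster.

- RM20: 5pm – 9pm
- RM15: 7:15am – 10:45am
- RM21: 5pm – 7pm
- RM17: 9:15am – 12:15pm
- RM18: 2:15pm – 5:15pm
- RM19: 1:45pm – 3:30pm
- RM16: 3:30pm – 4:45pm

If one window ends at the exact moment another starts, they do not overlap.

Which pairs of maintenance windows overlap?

RM15 & RM17, RM16 & RM18, RM18 & RM19, RM18 & RM20, RM18 & RM21, RM20 & RM21

Sorted by start: RM15, RM17, RM19, RM18, RM16, RM20, RM21.
RM17 starts before RM15 ends → RM15 and RM17 overlap.
RM19 starts after RM15 ends, so nothing later overlaps RM15 either.
RM19 starts after RM17 ends, so nothing later overlaps RM17 either.
RM18 starts before RM19 ends → RM19 and RM18 overlap.
RM16 starts exactly when RM19 ends (back-to-back, no overlap), so nothing later overlaps RM19 either.
RM16 starts before RM18 ends → RM18 and RM16 overlap.
RM20 starts before RM18 ends → RM18 and RM20 overlap.
RM21 starts before RM18 ends → RM18 and RM21 overlap.
RM20 starts after RM16 ends, so nothing later overlaps RM16 either.
RM21 starts before RM20 ends → RM20 and RM21 overlap.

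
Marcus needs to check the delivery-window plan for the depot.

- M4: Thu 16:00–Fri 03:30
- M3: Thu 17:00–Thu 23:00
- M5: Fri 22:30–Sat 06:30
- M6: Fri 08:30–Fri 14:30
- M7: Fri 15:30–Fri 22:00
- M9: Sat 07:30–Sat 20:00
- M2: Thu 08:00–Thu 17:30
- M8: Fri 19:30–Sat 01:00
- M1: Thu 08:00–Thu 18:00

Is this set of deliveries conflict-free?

No

Sorted by start: M1, M2, M4, M3, M6, M7, M8, M5, M9.
M2 starts before M1 ends → M1 and M2 overlap.
That's a conflict, so the schedule is not conflict-free.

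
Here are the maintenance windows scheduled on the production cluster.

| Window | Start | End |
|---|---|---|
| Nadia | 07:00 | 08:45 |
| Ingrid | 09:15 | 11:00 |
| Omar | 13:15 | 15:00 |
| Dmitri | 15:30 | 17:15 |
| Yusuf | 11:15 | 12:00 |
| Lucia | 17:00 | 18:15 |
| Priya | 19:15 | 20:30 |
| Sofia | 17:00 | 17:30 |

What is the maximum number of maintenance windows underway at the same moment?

Sort all start/end points and keep a running count:
07:00 start Nadia → 1
08:45 end Nadia → 0
09:15 start Ingrid → 1
11:00 end Ingrid → 0
11:15 start Yusuf → 1
12:00 end Yusuf → 0
13:15 start Omar → 1
15:00 end Omar → 0
15:30 start Dmitri → 1
17:00 start Lucia → 2
17:00 start Sofia → 3
17:15 end Dmitri → 2
17:30 end Sofia → 1
18:15 end Lucia → 0
19:15 start Priya → 1
20:30 end Priya → 0
Peak is 3, at 17:00 (Dmitri, Lucia, Sofia).

3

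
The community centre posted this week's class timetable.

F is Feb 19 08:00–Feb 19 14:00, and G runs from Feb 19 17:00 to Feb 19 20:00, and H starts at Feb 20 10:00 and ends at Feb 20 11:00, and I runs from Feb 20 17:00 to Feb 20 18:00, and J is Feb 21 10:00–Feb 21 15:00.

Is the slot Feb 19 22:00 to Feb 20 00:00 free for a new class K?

F: ends Feb 19 14:00 at or before K starts Feb 19 22:00 → clear.
G: ends Feb 19 20:00 at or before K starts Feb 19 22:00 → clear.
H: starts Feb 20 10:00 at or after K ends Feb 20 00:00 → clear.
I: starts Feb 20 17:00 at or after K ends Feb 20 00:00 → clear.
J: starts Feb 21 10:00 at or after K ends Feb 20 00:00 → clear.

Yes — the slot is free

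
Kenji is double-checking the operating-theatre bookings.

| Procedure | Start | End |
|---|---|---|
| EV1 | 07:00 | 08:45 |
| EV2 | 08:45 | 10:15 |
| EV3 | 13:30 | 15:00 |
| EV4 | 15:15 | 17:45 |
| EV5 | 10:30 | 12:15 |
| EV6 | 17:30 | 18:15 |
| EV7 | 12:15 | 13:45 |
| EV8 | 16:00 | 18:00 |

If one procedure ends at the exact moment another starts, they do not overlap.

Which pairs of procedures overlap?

EV3 & EV7, EV4 & EV6, EV4 & EV8, EV6 & EV8

Two intervals overlap when each starts before the other ends.
Sorted by start: EV1, EV2, EV5, EV7, EV3, EV4, EV8, EV6.
EV2 starts exactly when EV1 ends (back-to-back, no overlap) — done with EV1.
EV5 starts after EV2 ends — done with EV2.
EV7 starts exactly when EV5 ends (back-to-back, no overlap) — done with EV5.
EV3 starts before EV7 ends → EV7 and EV3 overlap.
EV4 starts after EV7 ends — done with EV7.
EV4 starts after EV3 ends — done with EV3.
EV8 starts before EV4 ends → EV4 and EV8 overlap.
EV6 starts before EV4 ends → EV4 and EV6 overlap.
EV6 starts before EV8 ends → EV8 and EV6 overlap.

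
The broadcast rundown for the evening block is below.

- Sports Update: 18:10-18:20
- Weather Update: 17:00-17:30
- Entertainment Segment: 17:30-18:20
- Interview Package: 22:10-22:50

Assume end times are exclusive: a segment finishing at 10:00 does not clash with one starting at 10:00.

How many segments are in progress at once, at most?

2

Sort all start/end points and keep a running count:
17:00 start Weather Update → 1
17:30 end Weather Update → 0
17:30 start Entertainment Segment → 1
18:10 start Sports Update → 2
18:20 end Entertainment Segment → 1
18:20 end Sports Update → 0
22:10 start Interview Package → 1
22:50 end Interview Package → 0
Peak is 2, at 18:10 (Entertainment Segment, Sports Update).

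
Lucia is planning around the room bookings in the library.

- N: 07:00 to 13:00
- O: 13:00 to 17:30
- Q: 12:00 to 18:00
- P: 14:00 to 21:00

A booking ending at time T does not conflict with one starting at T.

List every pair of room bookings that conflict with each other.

Two intervals overlap when each starts before the other ends.
Sorted by start: N, Q, O, P.
Q starts before N ends → N and Q overlap.
O starts exactly when N ends (back-to-back, no overlap), so nothing later overlaps N either.
O starts before Q ends → Q and O overlap.
P starts before Q ends → Q and P overlap.
P starts before O ends → O and P overlap.

N & Q, O & P, O & Q, P & Q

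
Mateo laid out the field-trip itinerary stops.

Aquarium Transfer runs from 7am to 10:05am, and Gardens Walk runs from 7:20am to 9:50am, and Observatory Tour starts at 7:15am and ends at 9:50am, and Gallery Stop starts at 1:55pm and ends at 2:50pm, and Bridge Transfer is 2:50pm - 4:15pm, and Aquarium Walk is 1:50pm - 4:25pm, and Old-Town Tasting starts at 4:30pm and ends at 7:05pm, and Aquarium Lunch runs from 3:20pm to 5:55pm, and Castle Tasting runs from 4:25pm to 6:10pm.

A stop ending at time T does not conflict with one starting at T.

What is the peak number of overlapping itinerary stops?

Sweep the timeline, counting +1 at each start and −1 at each end (ends before starts at a tie):
7am start Aquarium Transfer → 1
7:15am start Observatory Tour → 2
7:20am start Gardens Walk → 3
9:50am end Gardens Walk → 2
9:50am end Observatory Tour → 1
10:05am end Aquarium Transfer → 0
1:50pm start Aquarium Walk → 1
1:55pm start Gallery Stop → 2
2:50pm end Gallery Stop → 1
2:50pm start Bridge Transfer → 2
3:20pm start Aquarium Lunch → 3
4:15pm end Bridge Transfer → 2
4:25pm end Aquarium Walk → 1
4:25pm start Castle Tasting → 2
4:30pm start Old-Town Tasting → 3
5:55pm end Aquarium Lunch → 2
6:10pm end Castle Tasting → 1
7:05pm end Old-Town Tasting → 0
Peak is 3, at 7:20am (Aquarium Transfer, Gardens Walk, Observatory Tour).

3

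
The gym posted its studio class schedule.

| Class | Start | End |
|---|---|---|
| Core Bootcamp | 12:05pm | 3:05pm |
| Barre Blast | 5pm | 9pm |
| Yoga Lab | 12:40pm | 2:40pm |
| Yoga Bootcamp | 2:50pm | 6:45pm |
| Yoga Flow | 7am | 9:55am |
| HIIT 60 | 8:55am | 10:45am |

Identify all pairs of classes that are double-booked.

Barre Blast & Yoga Bootcamp, Core Bootcamp & Yoga Bootcamp, Core Bootcamp & Yoga Lab, HIIT 60 & Yoga Flow

Two intervals overlap when each starts before the other ends.
Sorted by start: Yoga Flow, HIIT 60, Core Bootcamp, Yoga Lab, Yoga Bootcamp, Barre Blast.
HIIT 60 starts before Yoga Flow ends → Yoga Flow and HIIT 60 overlap.
Core Bootcamp starts after Yoga Flow ends, so Yoga Flow has no further overlaps.
Core Bootcamp starts after HIIT 60 ends, so HIIT 60 has no further overlaps.
Yoga Lab starts before Core Bootcamp ends → Core Bootcamp and Yoga Lab overlap.
Yoga Bootcamp starts before Core Bootcamp ends → Core Bootcamp and Yoga Bootcamp overlap.
Barre Blast starts after Core Bootcamp ends.
Yoga Bootcamp starts after Yoga Lab ends, so Yoga Lab has no further overlaps.
Barre Blast starts before Yoga Bootcamp ends → Yoga Bootcamp and Barre Blast overlap.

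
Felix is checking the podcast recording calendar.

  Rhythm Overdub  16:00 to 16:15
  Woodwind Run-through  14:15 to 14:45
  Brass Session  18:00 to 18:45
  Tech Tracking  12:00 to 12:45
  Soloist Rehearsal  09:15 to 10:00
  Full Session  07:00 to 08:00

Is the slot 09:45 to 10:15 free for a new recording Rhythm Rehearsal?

No — it overlaps Soloist Rehearsal

Full Session: ends 08:00 at or before Rhythm Rehearsal starts 09:45 → clear.
Soloist Rehearsal: starts 09:15 before Rhythm Rehearsal ends 10:15, and ends 10:00 after Rhythm Rehearsal starts 09:45 → overlap.
Tech Tracking: starts 12:00 at or after Rhythm Rehearsal ends 10:15 → clear.
Woodwind Run-through: starts 14:15 at or after Rhythm Rehearsal ends 10:15 → clear.
Rhythm Overdub: starts 16:00 at or after Rhythm Rehearsal ends 10:15 → clear.
Brass Session: starts 18:00 at or after Rhythm Rehearsal ends 10:15 → clear.
Rhythm Rehearsal overlaps Soloist Rehearsal.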